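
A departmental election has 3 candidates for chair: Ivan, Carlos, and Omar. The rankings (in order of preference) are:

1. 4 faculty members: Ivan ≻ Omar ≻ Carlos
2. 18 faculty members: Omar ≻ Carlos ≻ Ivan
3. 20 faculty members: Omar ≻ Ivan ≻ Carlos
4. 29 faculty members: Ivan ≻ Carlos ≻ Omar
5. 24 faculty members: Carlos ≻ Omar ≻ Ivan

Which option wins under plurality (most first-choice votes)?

First-place votes: Ivan 33, Carlos 24, Omar 38.
Omar has the most first-place votes.

Omar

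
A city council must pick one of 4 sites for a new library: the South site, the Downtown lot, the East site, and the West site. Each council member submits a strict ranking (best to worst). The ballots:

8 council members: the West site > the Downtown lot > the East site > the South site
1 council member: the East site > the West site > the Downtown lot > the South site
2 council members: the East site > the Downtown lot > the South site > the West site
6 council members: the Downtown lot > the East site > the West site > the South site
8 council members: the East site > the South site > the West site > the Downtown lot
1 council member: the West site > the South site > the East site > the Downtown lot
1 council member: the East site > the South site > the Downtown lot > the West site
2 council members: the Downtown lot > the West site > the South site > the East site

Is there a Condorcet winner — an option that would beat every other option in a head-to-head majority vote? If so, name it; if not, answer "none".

Checking pairwise contests:
the Downtown lot beats the South site 19–10.
the West site beats the Downtown lot 18–11.
the Downtown lot beats the East site 16–13.
the East site beats the West site 18–11.
Every option loses at least one head-to-head, so there is no Condorcet winner.

none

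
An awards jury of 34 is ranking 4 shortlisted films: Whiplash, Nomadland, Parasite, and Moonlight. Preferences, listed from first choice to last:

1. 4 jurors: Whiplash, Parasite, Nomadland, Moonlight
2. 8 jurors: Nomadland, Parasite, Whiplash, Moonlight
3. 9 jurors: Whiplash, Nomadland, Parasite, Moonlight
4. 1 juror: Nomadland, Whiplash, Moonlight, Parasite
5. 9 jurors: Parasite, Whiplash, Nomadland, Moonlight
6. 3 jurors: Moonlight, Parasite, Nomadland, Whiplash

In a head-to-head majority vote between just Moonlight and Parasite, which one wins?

Parasite

Voters preferring Moonlight to Parasite: 4; preferring Parasite to Moonlight: 30.
Parasite wins the head-to-head.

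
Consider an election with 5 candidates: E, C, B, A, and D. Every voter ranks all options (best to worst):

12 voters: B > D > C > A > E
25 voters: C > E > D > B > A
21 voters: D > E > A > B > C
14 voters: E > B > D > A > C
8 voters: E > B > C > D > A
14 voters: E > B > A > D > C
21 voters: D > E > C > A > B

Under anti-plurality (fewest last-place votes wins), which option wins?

D

Last-place votes: E 12, C 49, B 21, A 33, D 0.
D is ranked last by the fewest voters, so D wins.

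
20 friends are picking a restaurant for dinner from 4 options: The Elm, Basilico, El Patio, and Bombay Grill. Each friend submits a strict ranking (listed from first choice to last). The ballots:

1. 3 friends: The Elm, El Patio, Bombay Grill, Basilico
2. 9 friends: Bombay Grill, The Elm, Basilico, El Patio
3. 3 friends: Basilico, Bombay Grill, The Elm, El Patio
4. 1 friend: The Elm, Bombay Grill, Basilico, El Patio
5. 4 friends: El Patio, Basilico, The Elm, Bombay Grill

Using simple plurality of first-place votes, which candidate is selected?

Bombay Grill

First-place votes: The Elm 4, Basilico 3, El Patio 4, Bombay Grill 9.
Bombay Grill has the most first-place votes.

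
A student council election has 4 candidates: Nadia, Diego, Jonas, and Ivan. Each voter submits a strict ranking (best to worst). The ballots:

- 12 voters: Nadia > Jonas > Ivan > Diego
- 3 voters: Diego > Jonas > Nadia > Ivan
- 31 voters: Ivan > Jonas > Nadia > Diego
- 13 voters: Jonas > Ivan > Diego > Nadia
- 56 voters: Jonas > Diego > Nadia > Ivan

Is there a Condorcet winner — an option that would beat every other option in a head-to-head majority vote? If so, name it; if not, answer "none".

Jonas vs Nadia: 103–12 for Jonas.
Jonas vs Diego: 112–3 for Jonas.
Jonas vs Ivan: 84–31 for Jonas.
Jonas beats every other option head-to-head.

Jonas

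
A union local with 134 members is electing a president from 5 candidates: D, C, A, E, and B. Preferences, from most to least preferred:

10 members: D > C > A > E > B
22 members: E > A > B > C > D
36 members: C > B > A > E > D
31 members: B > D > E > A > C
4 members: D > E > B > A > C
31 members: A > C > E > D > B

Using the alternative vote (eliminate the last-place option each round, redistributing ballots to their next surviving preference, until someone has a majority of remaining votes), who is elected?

Round 1: D 14, C 36, A 31, E 22, B 31. Eliminate D.
Round 2: C 46, A 31, E 26, B 31. Eliminate E.
Round 3: C 46, A 53, B 35. Eliminate B.
Round 4: C 46, A 88. A has a majority.

A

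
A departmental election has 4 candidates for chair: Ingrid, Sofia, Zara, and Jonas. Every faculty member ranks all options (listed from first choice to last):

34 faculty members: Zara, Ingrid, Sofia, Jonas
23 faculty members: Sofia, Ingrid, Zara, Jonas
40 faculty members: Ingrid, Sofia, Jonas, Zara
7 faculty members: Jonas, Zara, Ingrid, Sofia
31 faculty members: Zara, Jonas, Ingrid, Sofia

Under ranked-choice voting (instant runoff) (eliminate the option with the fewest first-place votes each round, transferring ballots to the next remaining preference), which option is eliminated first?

Jonas

Round 1: Ingrid 40, Sofia 23, Zara 65, Jonas 7. Eliminate Jonas.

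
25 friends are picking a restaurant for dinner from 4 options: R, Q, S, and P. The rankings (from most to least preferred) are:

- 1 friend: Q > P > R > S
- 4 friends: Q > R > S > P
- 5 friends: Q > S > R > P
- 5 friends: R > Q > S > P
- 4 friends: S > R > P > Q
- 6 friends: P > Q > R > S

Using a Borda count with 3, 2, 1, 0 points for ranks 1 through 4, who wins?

Q

R: 1·1 + 4·2 + 5·1 + 5·3 + 4·2 + 6·1 = 43
Q: 1·3 + 4·3 + 5·3 + 5·2 + 4·0 + 6·2 = 52
S: 1·0 + 4·1 + 5·2 + 5·1 + 4·3 + 6·0 = 31
P: 1·2 + 4·0 + 5·0 + 5·0 + 4·1 + 6·3 = 24
Q has the highest Borda score (52).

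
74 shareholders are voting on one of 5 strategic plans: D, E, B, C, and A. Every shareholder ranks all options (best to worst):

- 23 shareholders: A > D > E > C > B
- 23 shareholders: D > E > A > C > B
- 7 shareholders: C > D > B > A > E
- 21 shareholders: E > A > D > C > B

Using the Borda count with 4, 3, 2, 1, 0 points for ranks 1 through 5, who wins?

D: 23·3 + 23·4 + 7·3 + 21·2 = 224
E: 23·2 + 23·3 + 7·0 + 21·4 = 199
B: 23·0 + 23·0 + 7·2 + 21·0 = 14
C: 23·1 + 23·1 + 7·4 + 21·1 = 95
A: 23·4 + 23·2 + 7·1 + 21·3 = 208
D has the highest Borda score (224).

D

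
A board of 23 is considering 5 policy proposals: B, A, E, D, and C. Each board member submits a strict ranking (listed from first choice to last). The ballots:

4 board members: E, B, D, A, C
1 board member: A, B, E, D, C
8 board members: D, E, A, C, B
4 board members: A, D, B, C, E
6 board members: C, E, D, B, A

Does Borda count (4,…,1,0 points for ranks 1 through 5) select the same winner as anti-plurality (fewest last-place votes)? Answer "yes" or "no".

Borda — scores: B 29, A 40, E 60, D 65, C 36. Winner: D.
Anti-plurality — last-place votes: B 8, A 6, E 4, D 0, C 5. Winner: D.
The two methods agree.

yes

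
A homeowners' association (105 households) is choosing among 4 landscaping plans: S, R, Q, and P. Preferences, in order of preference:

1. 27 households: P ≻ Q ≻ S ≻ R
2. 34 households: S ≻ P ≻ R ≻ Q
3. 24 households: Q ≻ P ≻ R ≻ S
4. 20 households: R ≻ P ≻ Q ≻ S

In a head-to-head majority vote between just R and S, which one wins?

Voters preferring R to S: 44; preferring S to R: 61.
S wins the head-to-head.

S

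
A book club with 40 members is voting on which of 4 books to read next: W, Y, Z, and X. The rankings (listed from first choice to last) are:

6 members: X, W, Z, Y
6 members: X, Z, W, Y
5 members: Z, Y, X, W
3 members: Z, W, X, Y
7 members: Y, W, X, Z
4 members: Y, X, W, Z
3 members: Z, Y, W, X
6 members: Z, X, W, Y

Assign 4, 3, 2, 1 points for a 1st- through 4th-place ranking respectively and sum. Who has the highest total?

W: 6·3 + 6·2 + 5·1 + 3·3 + 7·3 + 4·2 + 3·2 + 6·2 = 91
Y: 6·1 + 6·1 + 5·3 + 3·1 + 7·4 + 4·4 + 3·3 + 6·1 = 89
Z: 6·2 + 6·3 + 5·4 + 3·4 + 7·1 + 4·1 + 3·4 + 6·4 = 109
X: 6·4 + 6·4 + 5·2 + 3·2 + 7·2 + 4·3 + 3·1 + 6·3 = 111
X has the highest Borda score (111).

X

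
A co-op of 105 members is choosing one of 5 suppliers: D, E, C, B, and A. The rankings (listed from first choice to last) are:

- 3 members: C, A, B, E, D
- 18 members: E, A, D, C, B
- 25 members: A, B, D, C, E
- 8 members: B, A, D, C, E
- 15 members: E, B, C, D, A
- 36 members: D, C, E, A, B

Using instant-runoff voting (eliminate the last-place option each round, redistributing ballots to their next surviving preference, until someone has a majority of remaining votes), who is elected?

Round 1: D 36, E 33, C 3, B 8, A 25. Eliminate C.
Round 2: D 36, E 33, B 8, A 28. Eliminate B.
Round 3: D 36, E 33, A 36. Eliminate E.
Round 4: D 51, A 54. A has a majority.

A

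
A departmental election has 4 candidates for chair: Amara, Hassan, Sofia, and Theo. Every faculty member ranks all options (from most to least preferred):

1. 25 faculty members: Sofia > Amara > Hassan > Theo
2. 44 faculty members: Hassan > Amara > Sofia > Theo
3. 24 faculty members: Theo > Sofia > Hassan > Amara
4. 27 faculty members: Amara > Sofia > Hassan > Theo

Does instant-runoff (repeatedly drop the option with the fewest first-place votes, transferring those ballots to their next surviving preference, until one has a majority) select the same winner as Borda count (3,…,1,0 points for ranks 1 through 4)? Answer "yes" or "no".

yes

Instant-runoff — R1 Amara 27, Hassan 44, Sofia 25, Theo 24 (Theo out); R2 Amara 27, Hassan 44, Sofia 49 (Amara out); R3 Hassan 44, Sofia 76 (Sofia winner). Winner: Sofia.
Borda — scores: Amara 219, Hassan 208, Sofia 221, Theo 72. Winner: Sofia.
The two methods agree.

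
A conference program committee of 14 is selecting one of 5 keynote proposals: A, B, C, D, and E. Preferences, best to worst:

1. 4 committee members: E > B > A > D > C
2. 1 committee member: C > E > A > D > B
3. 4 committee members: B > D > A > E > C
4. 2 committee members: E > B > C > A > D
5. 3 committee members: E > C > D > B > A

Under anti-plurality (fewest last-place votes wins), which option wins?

Last-place votes: A 3, B 1, C 8, D 2, E 0.
E is ranked last by the fewest voters, so E wins.

E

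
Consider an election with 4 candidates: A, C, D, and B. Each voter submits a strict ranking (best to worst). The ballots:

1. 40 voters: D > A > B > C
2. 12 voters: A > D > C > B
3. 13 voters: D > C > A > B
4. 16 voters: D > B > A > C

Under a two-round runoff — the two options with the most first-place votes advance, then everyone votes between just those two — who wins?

D

Round 1 first-place votes: A 12, C 0, D 69, B 0.
D and A advance.
Runoff: D is preferred to A by 69 voters; A by 12.
D wins the runoff.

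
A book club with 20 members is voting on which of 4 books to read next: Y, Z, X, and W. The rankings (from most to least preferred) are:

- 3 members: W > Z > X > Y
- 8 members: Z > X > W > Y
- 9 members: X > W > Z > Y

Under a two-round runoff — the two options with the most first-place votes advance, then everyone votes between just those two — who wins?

Z

Round 1 first-place votes: Y 0, Z 8, X 9, W 3.
X and Z advance.
Runoff: X is preferred to Z by 9 voters; Z by 11.
Z wins the runoff.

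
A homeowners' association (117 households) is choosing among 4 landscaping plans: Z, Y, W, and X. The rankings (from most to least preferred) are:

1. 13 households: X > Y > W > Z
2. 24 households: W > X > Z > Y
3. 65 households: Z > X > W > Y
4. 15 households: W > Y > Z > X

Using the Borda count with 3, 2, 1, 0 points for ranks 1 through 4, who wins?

Z: 13·0 + 24·1 + 65·3 + 15·1 = 234
Y: 13·2 + 24·0 + 65·0 + 15·2 = 56
W: 13·1 + 24·3 + 65·1 + 15·3 = 195
X: 13·3 + 24·2 + 65·2 + 15·0 = 217
Z has the highest Borda score (234).

Z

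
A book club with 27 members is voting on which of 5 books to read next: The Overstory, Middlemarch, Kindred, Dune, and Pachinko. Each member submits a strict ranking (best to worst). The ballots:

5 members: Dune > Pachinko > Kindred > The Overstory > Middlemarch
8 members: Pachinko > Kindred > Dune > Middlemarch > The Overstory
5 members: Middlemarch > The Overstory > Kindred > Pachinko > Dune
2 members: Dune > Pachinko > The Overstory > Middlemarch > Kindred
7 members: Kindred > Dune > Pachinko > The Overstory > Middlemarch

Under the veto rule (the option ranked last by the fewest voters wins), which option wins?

Pachinko

Last-place votes: The Overstory 8, Middlemarch 12, Kindred 2, Dune 5, Pachinko 0.
Pachinko is ranked last by the fewest voters, so Pachinko wins.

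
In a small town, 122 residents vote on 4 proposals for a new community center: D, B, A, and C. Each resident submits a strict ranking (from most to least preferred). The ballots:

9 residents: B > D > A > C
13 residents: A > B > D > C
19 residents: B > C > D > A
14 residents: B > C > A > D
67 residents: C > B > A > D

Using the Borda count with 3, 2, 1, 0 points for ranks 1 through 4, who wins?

B

D: 9·2 + 13·1 + 19·1 + 14·0 + 67·0 = 50
B: 9·3 + 13·2 + 19·3 + 14·3 + 67·2 = 286
A: 9·1 + 13·3 + 19·0 + 14·1 + 67·1 = 129
C: 9·0 + 13·0 + 19·2 + 14·2 + 67·3 = 267
B has the highest Borda score (286).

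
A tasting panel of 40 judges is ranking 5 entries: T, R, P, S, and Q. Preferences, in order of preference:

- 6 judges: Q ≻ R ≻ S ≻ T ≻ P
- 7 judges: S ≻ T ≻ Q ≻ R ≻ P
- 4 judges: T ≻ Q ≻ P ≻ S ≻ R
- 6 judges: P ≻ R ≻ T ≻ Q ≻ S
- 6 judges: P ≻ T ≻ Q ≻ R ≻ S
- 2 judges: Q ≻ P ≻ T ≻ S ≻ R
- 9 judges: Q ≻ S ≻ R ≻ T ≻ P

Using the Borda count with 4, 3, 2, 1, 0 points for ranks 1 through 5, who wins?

Q

T: 6·1 + 7·3 + 4·4 + 6·2 + 6·3 + 2·2 + 9·1 = 86
R: 6·3 + 7·1 + 4·0 + 6·3 + 6·1 + 2·0 + 9·2 = 67
P: 6·0 + 7·0 + 4·2 + 6·4 + 6·4 + 2·3 + 9·0 = 62
S: 6·2 + 7·4 + 4·1 + 6·0 + 6·0 + 2·1 + 9·3 = 73
Q: 6·4 + 7·2 + 4·3 + 6·1 + 6·2 + 2·4 + 9·4 = 112
Q has the highest Borda score (112).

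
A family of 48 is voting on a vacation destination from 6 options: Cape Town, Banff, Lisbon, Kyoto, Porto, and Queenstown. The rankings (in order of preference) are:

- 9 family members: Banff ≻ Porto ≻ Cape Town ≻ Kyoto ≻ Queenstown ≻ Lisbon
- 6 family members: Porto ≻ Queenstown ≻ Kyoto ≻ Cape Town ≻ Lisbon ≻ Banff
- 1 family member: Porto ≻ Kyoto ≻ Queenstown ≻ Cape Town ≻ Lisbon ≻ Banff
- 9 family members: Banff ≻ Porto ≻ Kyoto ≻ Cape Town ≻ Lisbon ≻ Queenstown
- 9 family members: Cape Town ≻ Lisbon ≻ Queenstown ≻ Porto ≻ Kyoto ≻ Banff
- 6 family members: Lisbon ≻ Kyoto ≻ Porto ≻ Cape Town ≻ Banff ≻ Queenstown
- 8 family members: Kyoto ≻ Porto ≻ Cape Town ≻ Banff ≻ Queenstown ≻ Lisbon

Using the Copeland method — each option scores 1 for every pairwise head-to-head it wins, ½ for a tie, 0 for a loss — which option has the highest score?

Porto

Cape Town: beats Banff, Lisbon, and Queenstown; loses to Kyoto and Porto → score 3.
Banff: beats Lisbon and Queenstown; loses to Cape Town, Kyoto, and Porto → score 2.
Lisbon: ties Queenstown; loses to Cape Town, Banff, Kyoto, and Porto → score 0.5.
Kyoto: beats Cape Town, Banff, Lisbon, and Queenstown; loses to Porto → score 4.
Porto: beats Cape Town, Banff, Lisbon, Kyoto, and Queenstown → score 5.
Queenstown: ties Lisbon; loses to Cape Town, Banff, Kyoto, and Porto → score 0.5.
Porto has the best pairwise record.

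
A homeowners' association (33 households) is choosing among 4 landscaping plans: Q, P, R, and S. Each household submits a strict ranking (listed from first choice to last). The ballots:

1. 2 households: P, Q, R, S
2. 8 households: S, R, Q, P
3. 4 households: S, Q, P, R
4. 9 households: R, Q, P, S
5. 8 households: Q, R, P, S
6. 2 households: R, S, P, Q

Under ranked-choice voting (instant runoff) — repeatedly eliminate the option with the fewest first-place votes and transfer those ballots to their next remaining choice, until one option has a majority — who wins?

R

Round 1: Q 8, P 2, R 11, S 12. Eliminate P.
Round 2: Q 10, R 11, S 12. Eliminate Q.
Round 3: R 21, S 12. R has a majority.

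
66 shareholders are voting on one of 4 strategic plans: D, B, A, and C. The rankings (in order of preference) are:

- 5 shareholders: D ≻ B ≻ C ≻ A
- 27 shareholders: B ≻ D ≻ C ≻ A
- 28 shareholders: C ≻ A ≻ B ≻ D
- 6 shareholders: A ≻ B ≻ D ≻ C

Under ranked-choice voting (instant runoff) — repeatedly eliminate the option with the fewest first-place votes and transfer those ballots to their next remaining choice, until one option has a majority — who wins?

B

Round 1: D 5, B 27, A 6, C 28. Eliminate D.
Round 2: B 32, A 6, C 28. Eliminate A.
Round 3: B 38, C 28. B has a majority.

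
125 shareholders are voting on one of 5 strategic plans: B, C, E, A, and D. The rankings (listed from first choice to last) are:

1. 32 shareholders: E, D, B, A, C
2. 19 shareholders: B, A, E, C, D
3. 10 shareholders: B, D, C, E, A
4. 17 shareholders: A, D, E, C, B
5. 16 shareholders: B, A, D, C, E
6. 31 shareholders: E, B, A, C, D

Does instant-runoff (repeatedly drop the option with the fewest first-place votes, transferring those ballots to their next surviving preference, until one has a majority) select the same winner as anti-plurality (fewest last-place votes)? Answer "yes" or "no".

no

Instant-runoff — R1 B 45, C 0, E 63, A 17, D 0 (E winner). Winner: E.
Anti-plurality — last-place votes: B 17, C 32, E 16, A 10, D 50. Winner: A.
The two methods disagree.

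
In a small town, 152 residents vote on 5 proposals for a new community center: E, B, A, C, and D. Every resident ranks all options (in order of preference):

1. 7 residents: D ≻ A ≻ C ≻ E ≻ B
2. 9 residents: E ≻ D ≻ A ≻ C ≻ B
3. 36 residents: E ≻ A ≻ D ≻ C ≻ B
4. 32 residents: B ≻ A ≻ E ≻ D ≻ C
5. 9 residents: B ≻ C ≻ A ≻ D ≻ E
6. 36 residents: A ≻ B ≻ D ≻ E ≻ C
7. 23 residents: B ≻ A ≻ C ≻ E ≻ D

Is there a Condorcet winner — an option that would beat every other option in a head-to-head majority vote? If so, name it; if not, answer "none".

A vs E: 107–45 for A.
A vs B: 88–64 for A.
A vs C: 143–9 for A.
A vs D: 136–16 for A.
A beats every other option head-to-head.

A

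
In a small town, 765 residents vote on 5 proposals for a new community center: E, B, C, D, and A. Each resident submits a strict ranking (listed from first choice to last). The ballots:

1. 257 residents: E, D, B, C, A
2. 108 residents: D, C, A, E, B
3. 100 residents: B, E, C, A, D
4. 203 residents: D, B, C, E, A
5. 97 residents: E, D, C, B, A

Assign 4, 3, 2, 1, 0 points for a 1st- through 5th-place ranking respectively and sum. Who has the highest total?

D

E: 257·4 + 108·1 + 100·3 + 203·1 + 97·4 = 2027
B: 257·2 + 108·0 + 100·4 + 203·3 + 97·1 = 1620
C: 257·1 + 108·3 + 100·2 + 203·2 + 97·2 = 1381
D: 257·3 + 108·4 + 100·0 + 203·4 + 97·3 = 2306
A: 257·0 + 108·2 + 100·1 + 203·0 + 97·0 = 316
D has the highest Borda score (2306).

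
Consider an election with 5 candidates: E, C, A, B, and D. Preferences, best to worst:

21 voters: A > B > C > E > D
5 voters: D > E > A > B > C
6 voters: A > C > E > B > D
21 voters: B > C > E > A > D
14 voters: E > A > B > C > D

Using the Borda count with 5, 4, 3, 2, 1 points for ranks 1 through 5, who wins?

E: 21·2 + 5·4 + 6·3 + 21·3 + 14·5 = 213
C: 21·3 + 5·1 + 6·4 + 21·4 + 14·2 = 204
A: 21·5 + 5·3 + 6·5 + 21·2 + 14·4 = 248
B: 21·4 + 5·2 + 6·2 + 21·5 + 14·3 = 253
D: 21·1 + 5·5 + 6·1 + 21·1 + 14·1 = 87
B has the highest Borda score (253).

B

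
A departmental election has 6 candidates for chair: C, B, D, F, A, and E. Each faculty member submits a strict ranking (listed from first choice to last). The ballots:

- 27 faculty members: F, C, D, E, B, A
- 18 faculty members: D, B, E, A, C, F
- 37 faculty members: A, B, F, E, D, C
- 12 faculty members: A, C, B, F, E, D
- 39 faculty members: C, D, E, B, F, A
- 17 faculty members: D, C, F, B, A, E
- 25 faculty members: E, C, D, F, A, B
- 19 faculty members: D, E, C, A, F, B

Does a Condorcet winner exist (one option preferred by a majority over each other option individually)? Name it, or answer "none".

none

Checking pairwise contests:
E beats C 99–95.
C beats B 139–55.
C beats D 103–91.
C beats F 130–64.
C beats A 127–67.
D beats E 120–74.
Every option loses at least one head-to-head, so there is no Condorcet winner.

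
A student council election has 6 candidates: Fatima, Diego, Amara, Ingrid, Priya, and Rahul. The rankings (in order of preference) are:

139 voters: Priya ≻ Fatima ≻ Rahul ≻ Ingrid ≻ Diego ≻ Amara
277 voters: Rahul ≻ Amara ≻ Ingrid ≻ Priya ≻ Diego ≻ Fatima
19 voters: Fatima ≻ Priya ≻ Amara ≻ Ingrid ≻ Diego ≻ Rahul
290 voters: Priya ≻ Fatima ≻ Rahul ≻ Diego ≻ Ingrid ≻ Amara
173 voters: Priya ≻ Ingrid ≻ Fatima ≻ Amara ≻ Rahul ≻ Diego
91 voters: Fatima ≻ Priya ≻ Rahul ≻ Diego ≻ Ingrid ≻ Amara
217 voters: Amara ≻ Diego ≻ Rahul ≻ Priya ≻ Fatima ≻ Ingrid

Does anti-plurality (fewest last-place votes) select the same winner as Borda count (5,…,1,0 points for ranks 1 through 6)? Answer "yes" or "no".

Anti-plurality — last-place votes: Fatima 277, Diego 173, Amara 520, Ingrid 217, Priya 0, Rahul 19. Winner: Priya.
Borda — scores: Fatima 3002, Diego 2065, Amara 2596, Ingrid 2220, Priya 4438, Rahul 3769. Winner: Priya.
The two methods agree.

yes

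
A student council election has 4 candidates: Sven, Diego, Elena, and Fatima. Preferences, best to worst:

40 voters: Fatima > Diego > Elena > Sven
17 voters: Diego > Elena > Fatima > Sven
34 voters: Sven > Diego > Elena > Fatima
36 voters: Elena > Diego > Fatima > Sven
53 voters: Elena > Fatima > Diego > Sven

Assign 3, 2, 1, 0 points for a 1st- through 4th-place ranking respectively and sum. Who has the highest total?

Sven: 40·0 + 17·0 + 34·3 + 36·0 + 53·0 = 102
Diego: 40·2 + 17·3 + 34·2 + 36·2 + 53·1 = 324
Elena: 40·1 + 17·2 + 34·1 + 36·3 + 53·3 = 375
Fatima: 40·3 + 17·1 + 34·0 + 36·1 + 53·2 = 279
Elena has the highest Borda score (375).

Elena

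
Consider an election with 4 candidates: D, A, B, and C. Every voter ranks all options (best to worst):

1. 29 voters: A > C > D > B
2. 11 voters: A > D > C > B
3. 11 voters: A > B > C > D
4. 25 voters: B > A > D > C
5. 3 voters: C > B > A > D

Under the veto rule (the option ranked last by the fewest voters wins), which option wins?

Last-place votes: D 14, A 0, B 40, C 25.
A is ranked last by the fewest voters, so A wins.

A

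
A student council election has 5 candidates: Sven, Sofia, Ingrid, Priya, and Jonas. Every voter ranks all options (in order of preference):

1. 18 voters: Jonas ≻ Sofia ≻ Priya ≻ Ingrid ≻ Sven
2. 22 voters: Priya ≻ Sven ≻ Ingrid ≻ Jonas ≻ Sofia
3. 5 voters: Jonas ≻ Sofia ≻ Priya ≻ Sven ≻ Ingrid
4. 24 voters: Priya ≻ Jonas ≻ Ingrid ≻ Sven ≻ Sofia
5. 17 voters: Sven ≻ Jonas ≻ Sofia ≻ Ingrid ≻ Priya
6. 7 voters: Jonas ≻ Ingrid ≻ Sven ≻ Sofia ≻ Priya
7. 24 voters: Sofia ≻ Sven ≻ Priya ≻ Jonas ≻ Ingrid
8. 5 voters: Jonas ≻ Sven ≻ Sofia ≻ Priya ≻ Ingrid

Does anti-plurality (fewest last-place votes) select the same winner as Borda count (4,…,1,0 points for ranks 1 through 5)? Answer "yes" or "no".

Anti-plurality — last-place votes: Sven 18, Sofia 46, Ingrid 34, Priya 24, Jonas 0. Winner: Jonas.
Borda — scores: Sven 264, Sofia 216, Ingrid 148, Priya 283, Jonas 309. Winner: Jonas.
The two methods agree.

yes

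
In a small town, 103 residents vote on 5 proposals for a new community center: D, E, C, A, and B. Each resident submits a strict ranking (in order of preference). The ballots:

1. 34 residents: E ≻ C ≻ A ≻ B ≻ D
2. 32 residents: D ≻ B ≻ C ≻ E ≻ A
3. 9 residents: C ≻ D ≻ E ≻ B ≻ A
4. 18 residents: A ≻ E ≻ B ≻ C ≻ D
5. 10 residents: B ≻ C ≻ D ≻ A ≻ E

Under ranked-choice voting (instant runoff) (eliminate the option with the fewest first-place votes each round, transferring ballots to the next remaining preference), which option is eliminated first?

C

Round 1: D 32, E 34, C 9, A 18, B 10. Eliminate C.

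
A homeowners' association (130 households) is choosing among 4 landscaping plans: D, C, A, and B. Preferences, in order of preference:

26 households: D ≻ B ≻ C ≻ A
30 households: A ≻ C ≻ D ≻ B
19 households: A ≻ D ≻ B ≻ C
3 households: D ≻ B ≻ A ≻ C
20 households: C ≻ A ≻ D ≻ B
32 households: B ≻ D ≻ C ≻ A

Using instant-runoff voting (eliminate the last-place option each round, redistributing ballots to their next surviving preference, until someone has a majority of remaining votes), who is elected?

A

Round 1: D 29, C 20, A 49, B 32. Eliminate C.
Round 2: D 29, A 69, B 32. A has a majority.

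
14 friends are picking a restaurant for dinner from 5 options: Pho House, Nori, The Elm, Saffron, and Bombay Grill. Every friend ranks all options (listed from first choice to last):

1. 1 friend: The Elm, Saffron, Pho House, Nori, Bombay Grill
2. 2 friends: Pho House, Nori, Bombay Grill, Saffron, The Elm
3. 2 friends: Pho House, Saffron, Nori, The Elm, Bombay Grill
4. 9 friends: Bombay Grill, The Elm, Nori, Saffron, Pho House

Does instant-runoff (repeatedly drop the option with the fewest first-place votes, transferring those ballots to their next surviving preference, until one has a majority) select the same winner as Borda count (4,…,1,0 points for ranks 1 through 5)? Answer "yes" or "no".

Instant-runoff — R1 Pho House 4, Nori 0, The Elm 1, Saffron 0, Bombay Grill 9 (Bombay Grill winner). Winner: Bombay Grill.
Borda — scores: Pho House 18, Nori 29, The Elm 33, Saffron 20, Bombay Grill 40. Winner: Bombay Grill.
The two methods agree.

yes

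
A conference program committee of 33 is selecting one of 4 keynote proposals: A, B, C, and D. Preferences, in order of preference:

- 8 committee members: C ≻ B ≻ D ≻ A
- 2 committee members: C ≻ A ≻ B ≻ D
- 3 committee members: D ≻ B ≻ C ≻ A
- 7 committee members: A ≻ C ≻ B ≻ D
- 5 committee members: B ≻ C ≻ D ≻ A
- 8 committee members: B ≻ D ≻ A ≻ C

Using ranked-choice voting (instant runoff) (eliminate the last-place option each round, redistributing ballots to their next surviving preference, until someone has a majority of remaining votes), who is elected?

C

Round 1: A 7, B 13, C 10, D 3. Eliminate D.
Round 2: A 7, B 16, C 10. Eliminate A.
Round 3: B 16, C 17. C has a majority.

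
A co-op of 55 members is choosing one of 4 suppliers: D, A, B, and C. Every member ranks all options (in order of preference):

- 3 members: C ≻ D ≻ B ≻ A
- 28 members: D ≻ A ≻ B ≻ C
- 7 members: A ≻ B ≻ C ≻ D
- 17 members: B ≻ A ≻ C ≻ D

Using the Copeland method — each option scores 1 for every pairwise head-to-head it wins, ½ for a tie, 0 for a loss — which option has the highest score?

D: beats A, B, and C → score 3.
A: beats B and C; loses to D → score 2.
B: beats C; loses to D and A → score 1.
C: loses to D, A, and B → score 0.
D has the best pairwise record.

D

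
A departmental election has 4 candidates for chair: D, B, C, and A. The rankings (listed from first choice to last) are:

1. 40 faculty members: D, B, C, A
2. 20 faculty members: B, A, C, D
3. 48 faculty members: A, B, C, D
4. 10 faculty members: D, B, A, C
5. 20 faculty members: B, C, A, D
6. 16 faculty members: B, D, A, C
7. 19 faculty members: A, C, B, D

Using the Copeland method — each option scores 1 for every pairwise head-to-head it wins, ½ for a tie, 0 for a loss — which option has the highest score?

B

D: loses to B, C, and A → score 0.
B: beats D, C, and A → score 3.
C: beats D; loses to B and A → score 1.
A: beats D and C; loses to B → score 2.
B has the best pairwise record.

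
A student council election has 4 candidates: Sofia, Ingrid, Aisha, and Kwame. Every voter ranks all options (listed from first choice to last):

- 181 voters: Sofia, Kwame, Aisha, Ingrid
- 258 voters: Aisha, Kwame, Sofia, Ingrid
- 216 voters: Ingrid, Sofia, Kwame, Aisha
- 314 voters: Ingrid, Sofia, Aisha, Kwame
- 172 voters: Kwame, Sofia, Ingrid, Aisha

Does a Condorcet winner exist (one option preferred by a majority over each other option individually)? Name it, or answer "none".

Sofia vs Ingrid: 611–530 for Sofia.
Sofia vs Aisha: 883–258 for Sofia.
Sofia vs Kwame: 711–430 for Sofia.
Sofia beats every other option head-to-head.

Sofia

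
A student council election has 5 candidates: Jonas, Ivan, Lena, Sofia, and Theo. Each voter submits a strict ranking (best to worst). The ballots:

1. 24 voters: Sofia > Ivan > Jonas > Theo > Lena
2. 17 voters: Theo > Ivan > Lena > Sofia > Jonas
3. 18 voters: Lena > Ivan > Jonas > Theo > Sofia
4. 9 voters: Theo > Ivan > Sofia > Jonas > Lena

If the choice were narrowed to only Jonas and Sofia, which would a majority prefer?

Sofia

Voters preferring Jonas to Sofia: 18; preferring Sofia to Jonas: 50.
Sofia wins the head-to-head.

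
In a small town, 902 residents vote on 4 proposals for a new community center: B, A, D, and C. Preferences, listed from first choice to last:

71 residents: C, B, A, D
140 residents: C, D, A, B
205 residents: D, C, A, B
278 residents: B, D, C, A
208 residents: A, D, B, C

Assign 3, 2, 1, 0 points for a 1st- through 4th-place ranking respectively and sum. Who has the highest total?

D

B: 71·2 + 140·0 + 205·0 + 278·3 + 208·1 = 1184
A: 71·1 + 140·1 + 205·1 + 278·0 + 208·3 = 1040
D: 71·0 + 140·2 + 205·3 + 278·2 + 208·2 = 1867
C: 71·3 + 140·3 + 205·2 + 278·1 + 208·0 = 1321
D has the highest Borda score (1867).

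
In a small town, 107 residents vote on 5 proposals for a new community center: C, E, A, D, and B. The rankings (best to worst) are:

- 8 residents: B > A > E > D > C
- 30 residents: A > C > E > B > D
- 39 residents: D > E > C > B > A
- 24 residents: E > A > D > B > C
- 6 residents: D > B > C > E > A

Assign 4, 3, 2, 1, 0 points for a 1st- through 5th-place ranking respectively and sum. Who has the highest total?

E

C: 8·0 + 30·3 + 39·2 + 24·0 + 6·2 = 180
E: 8·2 + 30·2 + 39·3 + 24·4 + 6·1 = 295
A: 8·3 + 30·4 + 39·0 + 24·3 + 6·0 = 216
D: 8·1 + 30·0 + 39·4 + 24·2 + 6·4 = 236
B: 8·4 + 30·1 + 39·1 + 24·1 + 6·3 = 143
E has the highest Borda score (295).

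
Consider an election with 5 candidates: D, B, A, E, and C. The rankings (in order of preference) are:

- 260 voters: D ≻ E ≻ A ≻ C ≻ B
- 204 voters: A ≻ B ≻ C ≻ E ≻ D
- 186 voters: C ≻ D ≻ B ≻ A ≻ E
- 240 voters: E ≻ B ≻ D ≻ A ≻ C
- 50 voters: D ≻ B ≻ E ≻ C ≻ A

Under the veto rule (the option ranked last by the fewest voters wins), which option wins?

Last-place votes: D 204, B 260, A 50, E 186, C 240.
A is ranked last by the fewest voters, so A wins.

A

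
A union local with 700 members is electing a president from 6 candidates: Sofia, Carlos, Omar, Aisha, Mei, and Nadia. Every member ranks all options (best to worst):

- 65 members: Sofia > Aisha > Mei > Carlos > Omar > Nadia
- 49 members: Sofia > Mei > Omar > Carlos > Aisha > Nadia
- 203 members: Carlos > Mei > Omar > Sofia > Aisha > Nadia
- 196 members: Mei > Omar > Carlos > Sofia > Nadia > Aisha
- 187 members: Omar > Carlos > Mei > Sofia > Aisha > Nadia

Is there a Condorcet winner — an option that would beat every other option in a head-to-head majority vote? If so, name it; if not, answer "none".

none

Checking pairwise contests:
Carlos beats Sofia 586–114.
Omar beats Carlos 432–268.
Mei beats Omar 513–187.
Sofia beats Aisha 700–0.
Carlos beats Mei 390–310.
Sofia beats Nadia 700–0.
Every option loses at least one head-to-head, so there is no Condorcet winner.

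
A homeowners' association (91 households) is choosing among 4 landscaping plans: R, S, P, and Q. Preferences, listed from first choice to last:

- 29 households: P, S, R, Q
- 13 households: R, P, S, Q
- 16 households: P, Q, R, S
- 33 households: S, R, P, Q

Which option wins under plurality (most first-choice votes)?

First-place votes: R 13, S 33, P 45, Q 0.
P has the most first-place votes.

P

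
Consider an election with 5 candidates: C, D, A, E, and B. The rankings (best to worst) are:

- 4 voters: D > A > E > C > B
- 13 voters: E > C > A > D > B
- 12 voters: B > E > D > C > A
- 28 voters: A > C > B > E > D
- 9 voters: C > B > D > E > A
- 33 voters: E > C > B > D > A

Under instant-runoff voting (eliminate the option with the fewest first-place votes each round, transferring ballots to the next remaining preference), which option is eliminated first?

D

Round 1: C 9, D 4, A 28, E 46, B 12. Eliminate D.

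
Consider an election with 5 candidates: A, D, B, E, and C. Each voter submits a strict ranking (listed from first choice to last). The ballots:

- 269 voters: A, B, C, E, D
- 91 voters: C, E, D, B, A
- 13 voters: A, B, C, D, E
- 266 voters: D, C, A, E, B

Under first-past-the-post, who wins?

First-place votes: A 282, D 266, B 0, E 0, C 91.
A has the most first-place votes.

A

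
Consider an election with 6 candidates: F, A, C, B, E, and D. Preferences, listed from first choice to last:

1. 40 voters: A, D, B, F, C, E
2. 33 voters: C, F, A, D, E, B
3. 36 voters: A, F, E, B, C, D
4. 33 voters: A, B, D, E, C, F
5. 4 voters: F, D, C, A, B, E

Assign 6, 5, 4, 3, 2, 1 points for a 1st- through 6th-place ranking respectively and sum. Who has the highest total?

F: 40·3 + 33·5 + 36·5 + 33·1 + 4·6 = 522
A: 40·6 + 33·4 + 36·6 + 33·6 + 4·3 = 798
C: 40·2 + 33·6 + 36·2 + 33·2 + 4·4 = 432
B: 40·4 + 33·1 + 36·3 + 33·5 + 4·2 = 474
E: 40·1 + 33·2 + 36·4 + 33·3 + 4·1 = 353
D: 40·5 + 33·3 + 36·1 + 33·4 + 4·5 = 487
A has the highest Borda score (798).

A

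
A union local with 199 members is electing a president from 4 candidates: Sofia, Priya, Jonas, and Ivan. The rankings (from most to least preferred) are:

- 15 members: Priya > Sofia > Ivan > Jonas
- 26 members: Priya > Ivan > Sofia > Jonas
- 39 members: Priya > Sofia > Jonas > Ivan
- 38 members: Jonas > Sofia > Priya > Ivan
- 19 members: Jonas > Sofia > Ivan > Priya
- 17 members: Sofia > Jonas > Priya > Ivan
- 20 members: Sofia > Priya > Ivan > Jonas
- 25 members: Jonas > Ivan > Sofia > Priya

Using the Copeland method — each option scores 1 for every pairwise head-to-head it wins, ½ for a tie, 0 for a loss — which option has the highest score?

Sofia

Sofia: beats Priya, Jonas, and Ivan → score 3.
Priya: beats Jonas and Ivan; loses to Sofia → score 2.
Jonas: beats Ivan; loses to Sofia and Priya → score 1.
Ivan: loses to Sofia, Priya, and Jonas → score 0.
Sofia has the best pairwise record.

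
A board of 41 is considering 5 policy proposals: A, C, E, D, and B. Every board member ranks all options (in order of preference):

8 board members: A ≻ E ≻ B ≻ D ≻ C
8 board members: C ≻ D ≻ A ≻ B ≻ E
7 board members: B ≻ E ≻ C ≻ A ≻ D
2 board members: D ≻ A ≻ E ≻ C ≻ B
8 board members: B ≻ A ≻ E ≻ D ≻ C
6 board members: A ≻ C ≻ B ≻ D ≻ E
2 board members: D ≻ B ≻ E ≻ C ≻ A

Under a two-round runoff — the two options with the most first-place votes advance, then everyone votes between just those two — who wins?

Round 1 first-place votes: A 14, C 8, E 0, D 4, B 15.
B and A advance.
Runoff: B is preferred to A by 17 voters; A by 24.
A wins the runoff.

A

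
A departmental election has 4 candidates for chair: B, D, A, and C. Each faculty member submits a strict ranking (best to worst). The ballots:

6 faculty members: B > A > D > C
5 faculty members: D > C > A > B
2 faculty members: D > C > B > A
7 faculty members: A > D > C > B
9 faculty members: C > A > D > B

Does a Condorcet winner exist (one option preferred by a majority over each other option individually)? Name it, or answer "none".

none

Checking pairwise contests:
D beats B 23–6.
A beats D 22–7.
C beats A 16–13.
D beats C 20–9.
Every option loses at least one head-to-head, so there is no Condorcet winner.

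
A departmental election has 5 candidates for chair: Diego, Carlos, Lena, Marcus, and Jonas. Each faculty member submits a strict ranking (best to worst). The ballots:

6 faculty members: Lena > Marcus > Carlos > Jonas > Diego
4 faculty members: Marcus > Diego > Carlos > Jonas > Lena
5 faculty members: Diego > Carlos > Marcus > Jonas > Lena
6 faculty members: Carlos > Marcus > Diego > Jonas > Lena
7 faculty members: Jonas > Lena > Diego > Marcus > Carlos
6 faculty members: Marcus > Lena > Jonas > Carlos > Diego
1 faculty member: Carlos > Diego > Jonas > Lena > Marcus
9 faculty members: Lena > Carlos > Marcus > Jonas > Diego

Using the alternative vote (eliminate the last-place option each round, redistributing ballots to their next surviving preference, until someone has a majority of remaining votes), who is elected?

Round 1: Diego 5, Carlos 7, Lena 15, Marcus 10, Jonas 7. Eliminate Diego.
Round 2: Carlos 12, Lena 15, Marcus 10, Jonas 7. Eliminate Jonas.
Round 3: Carlos 12, Lena 22, Marcus 10. Eliminate Marcus.
Round 4: Carlos 16, Lena 28. Lena has a majority.

Lena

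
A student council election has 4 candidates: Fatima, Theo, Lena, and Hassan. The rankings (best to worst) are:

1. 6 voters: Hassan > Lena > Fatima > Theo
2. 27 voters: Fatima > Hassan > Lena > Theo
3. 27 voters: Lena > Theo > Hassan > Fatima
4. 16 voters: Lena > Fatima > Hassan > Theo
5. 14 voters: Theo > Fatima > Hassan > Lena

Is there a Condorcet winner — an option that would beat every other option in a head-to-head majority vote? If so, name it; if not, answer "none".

none

Checking pairwise contests:
Lena beats Fatima 49–41.
Fatima beats Theo 49–41.
Hassan beats Lena 47–43.
Fatima beats Hassan 57–33.
Every option loses at least one head-to-head, so there is no Condorcet winner.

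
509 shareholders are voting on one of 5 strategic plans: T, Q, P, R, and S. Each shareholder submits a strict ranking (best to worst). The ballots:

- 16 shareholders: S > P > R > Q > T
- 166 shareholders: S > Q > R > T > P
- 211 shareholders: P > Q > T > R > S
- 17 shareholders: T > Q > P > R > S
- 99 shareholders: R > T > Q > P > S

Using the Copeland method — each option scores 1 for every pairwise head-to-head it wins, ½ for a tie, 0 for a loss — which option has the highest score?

T: beats P and S; loses to Q and R → score 2.
Q: beats T, P, R, and S → score 4.
P: beats S; loses to T, Q, and R → score 1.
R: beats T, P, and S; loses to Q → score 3.
S: loses to T, Q, P, and R → score 0.
Q has the best pairwise record.

Q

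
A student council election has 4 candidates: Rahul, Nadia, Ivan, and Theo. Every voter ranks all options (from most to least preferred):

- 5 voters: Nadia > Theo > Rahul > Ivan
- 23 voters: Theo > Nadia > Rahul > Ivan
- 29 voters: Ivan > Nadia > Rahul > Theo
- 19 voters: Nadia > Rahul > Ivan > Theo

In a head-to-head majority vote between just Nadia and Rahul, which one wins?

Voters preferring Nadia to Rahul: 76; preferring Rahul to Nadia: 0.
Nadia wins the head-to-head.

Nadia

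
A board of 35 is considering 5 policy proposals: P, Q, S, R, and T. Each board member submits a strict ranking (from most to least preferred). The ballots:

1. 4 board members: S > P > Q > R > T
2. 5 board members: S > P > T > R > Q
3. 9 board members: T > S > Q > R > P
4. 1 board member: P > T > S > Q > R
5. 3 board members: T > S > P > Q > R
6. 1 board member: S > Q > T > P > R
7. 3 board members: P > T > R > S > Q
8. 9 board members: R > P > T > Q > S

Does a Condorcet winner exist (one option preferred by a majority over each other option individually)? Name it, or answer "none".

none

Checking pairwise contests:
S beats P 22–13.
P beats Q 25–10.
T beats S 25–10.
Q beats R 18–17.
P beats T 22–13.
Every option loses at least one head-to-head, so there is no Condorcet winner.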